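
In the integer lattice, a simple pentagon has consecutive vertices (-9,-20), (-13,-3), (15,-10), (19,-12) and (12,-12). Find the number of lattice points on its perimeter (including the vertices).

Along each edge there are gcd(|Δx|,|Δy|)+1 lattice points, so counting each shared vertex once the boundary has gcd(4,17) + gcd(28,7) + gcd(4,2) + gcd(7,0) + gcd(21,8) = 1+7+2+7+1 = 18.

18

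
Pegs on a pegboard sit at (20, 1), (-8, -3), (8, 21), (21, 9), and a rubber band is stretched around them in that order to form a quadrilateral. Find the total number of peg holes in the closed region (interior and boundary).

The shoelace formula gives twice the area as |[20·(-3) − (-8)·1] + [(-8)·21 − 8·(-3)] + [8·9 − 21·21] + [21·1 − 20·9]| = 724, so the area is 362.
Along each edge there are gcd(|Δx|,|Δy|)+1 lattice points, so counting each shared vertex once the boundary has gcd(28,4) + gcd(16,24) + gcd(13,12) + gcd(1,8) = 4+8+1+1 = 14.
Pick's theorem gives I = A − B/2 + 1 = 362 − 14/2 + 1 = 356, so the closed region contains I + B = 356 + 14 = 370 lattice points.

370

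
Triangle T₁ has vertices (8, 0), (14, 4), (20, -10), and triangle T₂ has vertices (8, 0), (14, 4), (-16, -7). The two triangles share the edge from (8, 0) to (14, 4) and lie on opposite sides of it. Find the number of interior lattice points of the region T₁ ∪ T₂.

The union is the simple quadrilateral with vertices (8, 0), (20, -10), (14, 4), (-16, -7) in order.
Using the shoelace formula, 2A = |(8·(-10) − 20·0) + (20·4 − 14·(-10)) + (14·(-7) − (-16)·4) + ((-16)·0 − 8·(-7))| = 162, so the area is 81.
Along each edge there are gcd(|Δx|,|Δy|)+1 lattice points, so counting each shared vertex once the boundary has gcd(12,10) + gcd(6,14) + gcd(30,11) + gcd(24,7) = 2+2+1+1 = 6.
By Pick's theorem I = A − B/2 + 1 = 81 − 6/2 + 1 = 79.

79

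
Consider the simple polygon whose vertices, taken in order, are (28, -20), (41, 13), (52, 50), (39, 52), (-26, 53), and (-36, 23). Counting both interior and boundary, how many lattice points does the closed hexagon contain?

4067

By the shoelace formula, twice the signed area is |(28·13 − 41·(-20)) + (41·50 − 52·13) + (52·52 − 39·50) + (39·53 − (-26)·52) + ((-26)·23 − (-36)·53) + ((-36)·(-20) − 28·23)| = 8117, so the area is 8117/2.
Summing gcd(|Δx|,|Δy|) over the edges gives the boundary count: gcd(13,33) + gcd(11,37) + gcd(13,2) + gcd(65,1) + gcd(10,30) + gcd(64,43) = 1+1+1+1+10+1 = 15.
Pick's theorem gives I = A − B/2 + 1 = 8117/2 − 15/2 + 1 = 4052, so the closed region contains I + B = 4052 + 15 = 4067 lattice points.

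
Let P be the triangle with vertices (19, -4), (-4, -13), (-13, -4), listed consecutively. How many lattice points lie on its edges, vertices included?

The number of boundary lattice points is Σ gcd(|Δx|,|Δy|) = gcd(23,9) + gcd(9,9) + gcd(32,0) = 1+9+32 = 42.

42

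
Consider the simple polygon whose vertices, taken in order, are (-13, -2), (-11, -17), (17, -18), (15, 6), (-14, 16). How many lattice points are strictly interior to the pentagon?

807

By the shoelace formula, twice the signed area is |((-13)·(-17) − (-11)·(-2)) + ((-11)·(-18) − 17·(-17)) + (17·6 − 15·(-18)) + (15·16 − (-14)·6) + ((-14)·(-2) − (-13)·16)| = 1618, so the area is 809.
Summing gcd(|Δx|,|Δy|) over the edges gives the boundary count: gcd(2,15) + gcd(28,1) + gcd(2,24) + gcd(29,10) + gcd(1,18) = 1+1+2+1+1 = 6.
Pick's theorem gives I = A − B/2 + 1 = 809 − 6/2 + 1 = 807.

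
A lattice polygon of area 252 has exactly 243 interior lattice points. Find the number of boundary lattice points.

20

Pick's theorem gives A = I + B/2 − 1, so B = 2(A − I + 1) = 2(252 − 243 + 1) = 20.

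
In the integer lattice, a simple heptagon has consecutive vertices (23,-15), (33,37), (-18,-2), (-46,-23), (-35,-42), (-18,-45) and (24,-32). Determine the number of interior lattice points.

Using the shoelace formula, 2A = |[23·37 − 33·(-15)] + [33·(-2) − (-18)·37] + [(-18)·(-23) − (-46)·(-2)] + [(-46)·(-42) − (-35)·(-23)] + [(-35)·(-45) − (-18)·(-42)] + [(-18)·(-32) − 24·(-45)] + [24·(-15) − 23·(-32)]| = 6246, so the area is 3123.
The number of boundary lattice points is Σ gcd(|Δx|,|Δy|) = gcd(10,52) + gcd(51,39) + gcd(28,21) + gcd(11,19) + gcd(17,3) + gcd(42,13) + gcd(1,17) = 2+3+7+1+1+1+1 = 16.
By Pick's theorem A = I + B/2 − 1, so I = 3123 − 16/2 + 1 = 3116.

3116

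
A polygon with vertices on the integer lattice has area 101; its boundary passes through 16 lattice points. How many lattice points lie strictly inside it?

Pick's theorem A = I + B/2 − 1 rearranges to I = A − B/2 + 1 = 101 − 16/2 + 1 = 94.

94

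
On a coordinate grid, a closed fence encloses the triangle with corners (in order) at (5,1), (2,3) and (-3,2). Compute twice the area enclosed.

The shoelace formula gives twice the area as |[5·3 − 2·1] + [2·2 − (-3)·3] + [(-3)·1 − 5·2]| = 13, so the area is 13/2.

13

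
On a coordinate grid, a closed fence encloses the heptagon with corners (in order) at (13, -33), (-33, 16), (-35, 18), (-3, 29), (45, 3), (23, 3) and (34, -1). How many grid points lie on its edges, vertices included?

30

The number of boundary lattice points is Σ gcd(|Δx|,|Δy|) = gcd(46,49) + gcd(2,2) + gcd(32,11) + gcd(48,26) + gcd(22,0) + gcd(11,4) + gcd(21,32) = 1+2+1+2+22+1+1 = 30.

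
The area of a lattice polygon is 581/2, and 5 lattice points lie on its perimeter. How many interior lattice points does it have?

From Pick's theorem, I = A − B/2 + 1 = 581/2 − 5/2 + 1 = 289.

289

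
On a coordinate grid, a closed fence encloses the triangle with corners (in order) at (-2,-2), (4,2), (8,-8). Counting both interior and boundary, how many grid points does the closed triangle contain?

42

Using the shoelace formula, 2A = |[(-2)·2 − 4·(-2)] + [4·(-8) − 8·2] + [8·(-2) − (-2)·(-8)]| = 76, so the area is 38.
Along each edge there are gcd(|Δx|,|Δy|)+1 lattice points, so counting each shared vertex once the boundary has gcd(6,4) + gcd(4,10) + gcd(10,6) = 2+2+2 = 6.
Pick's theorem gives I = A − B/2 + 1 = 38 − 6/2 + 1 = 36, so the closed region contains I + B = 36 + 6 = 42 lattice points.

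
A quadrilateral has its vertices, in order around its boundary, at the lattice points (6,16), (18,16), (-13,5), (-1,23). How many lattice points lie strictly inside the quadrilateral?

The shoelace formula gives twice the area as |[6·16 − 18·16] + [18·5 − (-13)·16] + [(-13)·23 − (-1)·5] + [(-1)·16 − 6·23]| = 342, so the area is 171.
The number of boundary lattice points is Σ gcd(|Δx|,|Δy|) = gcd(12,0) + gcd(31,11) + gcd(12,18) + gcd(7,7) = 12+1+6+7 = 26.
Pick's theorem gives I = A − B/2 + 1 = 171 − 26/2 + 1 = 159.

159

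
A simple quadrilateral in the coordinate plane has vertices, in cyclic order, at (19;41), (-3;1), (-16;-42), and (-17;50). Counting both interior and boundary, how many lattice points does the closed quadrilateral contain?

By the shoelace formula, twice the signed area is |(19·1 − (-3)·41) + ((-3)·(-42) − (-16)·1) + ((-16)·50 − (-17)·(-42)) + ((-17)·41 − 19·50)| = 2877, so the area is 1438.5.
Summing gcd(|Δx|,|Δy|) over the edges gives the boundary count: gcd(22,40) + gcd(13,43) + gcd(1,92) + gcd(36,9) = 2+1+1+9 = 13.
Pick's theorem gives I = A − B/2 + 1 = 1438.5 − 13/2 + 1 = 1433, so the closed region contains I + B = 1433 + 13 = 1446 lattice points.

1446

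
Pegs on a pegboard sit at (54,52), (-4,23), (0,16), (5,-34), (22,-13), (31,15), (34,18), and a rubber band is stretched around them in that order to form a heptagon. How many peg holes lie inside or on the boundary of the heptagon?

Using the shoelace formula, 2A = |[54·23 − (-4)·52] + [(-4)·16 − 0·23] + [0·(-34) − 5·16] + [5·(-13) − 22·(-34)] + [22·15 − 31·(-13)] + [31·18 − 34·15] + [34·52 − 54·18]| = 3566, so the area is 1783.
Along each edge there are gcd(|Δx|,|Δy|)+1 lattice points, so counting each shared vertex once the boundary has gcd(58,29) + gcd(4,7) + gcd(5,50) + gcd(17,21) + gcd(9,28) + gcd(3,3) + gcd(20,34) = 29+1+5+1+1+3+2 = 42.
Pick's theorem gives I = A − B/2 + 1 = 1783 − 42/2 + 1 = 1763, so the closed region contains I + B = 1763 + 42 = 1805 lattice points.

1805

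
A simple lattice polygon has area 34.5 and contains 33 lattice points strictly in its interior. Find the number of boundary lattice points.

Pick's theorem gives A = I + B/2 − 1, so B = 2(A − I + 1) = 2(34.5 − 33 + 1) = 5.

5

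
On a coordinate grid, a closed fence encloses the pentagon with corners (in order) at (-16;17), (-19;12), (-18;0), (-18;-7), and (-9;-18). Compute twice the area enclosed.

293

Using the shoelace formula, 2A = |((-16)·12 − (-19)·17) + ((-19)·0 − (-18)·12) + ((-18)·(-7) − (-18)·0) + ((-18)·(-18) − (-9)·(-7)) + ((-9)·17 − (-16)·(-18))| = 293, so the area is 146.5.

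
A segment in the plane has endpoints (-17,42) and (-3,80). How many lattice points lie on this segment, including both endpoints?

The number of lattice points on a segment between lattice points is gcd(|Δx|,|Δy|) + 1 = gcd(14,38) + 1 = 2 + 1 = 3.

3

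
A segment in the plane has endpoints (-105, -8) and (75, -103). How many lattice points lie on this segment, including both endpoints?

6

The number of lattice points on a segment between lattice points is gcd(|Δx|,|Δy|) + 1 = gcd(180,95) + 1 = 5 + 1 = 6.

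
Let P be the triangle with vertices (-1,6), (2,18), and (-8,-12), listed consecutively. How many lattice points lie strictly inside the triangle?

9

Using the shoelace formula, 2A = |[(-1)·18 − 2·6] + [2·(-12) − (-8)·18] + [(-8)·6 − (-1)·(-12)]| = 30, so the area is 15.
Summing gcd(|Δx|,|Δy|) over the edges gives the boundary count: gcd(3,12) + gcd(10,30) + gcd(7,18) = 3+10+1 = 14.
Pick's theorem gives I = A − B/2 + 1 = 15 − 14/2 + 1 = 9.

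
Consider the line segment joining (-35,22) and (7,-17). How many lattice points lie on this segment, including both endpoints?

4

The number of lattice points on a segment between lattice points is gcd(|Δx|,|Δy|) + 1 = gcd(42,39) + 1 = 3 + 1 = 4.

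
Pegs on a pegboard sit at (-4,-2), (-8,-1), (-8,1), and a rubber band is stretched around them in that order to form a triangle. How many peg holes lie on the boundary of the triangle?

4

Summing gcd(|Δx|,|Δy|) over the edges gives the boundary count: gcd(4,1) + gcd(0,2) + gcd(4,3) = 1+2+1 = 4.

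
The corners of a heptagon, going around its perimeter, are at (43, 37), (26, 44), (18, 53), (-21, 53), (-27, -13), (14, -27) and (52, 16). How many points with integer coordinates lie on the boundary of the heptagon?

Summing gcd(|Δx|,|Δy|) over the edges gives the boundary count: gcd(17,7) + gcd(8,9) + gcd(39,0) + gcd(6,66) + gcd(41,14) + gcd(38,43) + gcd(9,21) = 1+1+39+6+1+1+3 = 52.

52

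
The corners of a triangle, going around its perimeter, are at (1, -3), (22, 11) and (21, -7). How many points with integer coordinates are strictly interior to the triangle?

177

By the shoelace formula, twice the signed area is |[1·11 − 22·(-3)] + [22·(-7) − 21·11] + [21·(-3) − 1·(-7)]| = 364, so the area is 182.
Along each edge there are gcd(|Δx|,|Δy|)+1 lattice points, so counting each shared vertex once the boundary has gcd(21,14) + gcd(1,18) + gcd(20,4) = 7+1+4 = 12.
Pick's theorem gives I = A − B/2 + 1 = 182 − 12/2 + 1 = 177.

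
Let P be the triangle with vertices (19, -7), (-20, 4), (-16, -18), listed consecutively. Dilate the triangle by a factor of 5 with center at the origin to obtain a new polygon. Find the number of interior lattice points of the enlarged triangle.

Using the shoelace formula, 2A = |[19·4 − (-20)·(-7)] + [(-20)·(-18) − (-16)·4] + [(-16)·(-7) − 19·(-18)]| = 814, so the area is 407.
Summing gcd(|Δx|,|Δy|) over the edges gives the boundary count: gcd(39,11) + gcd(4,22) + gcd(35,11) = 1+2+1 = 4.
Scaling by 5 multiplies the area by 5² = 25 (so the new area is 10175) and multiplies the boundary lattice-point count by 5, giving 20.
By Pick's theorem, the interior count of the dilated polygon is 10175 − 20/2 + 1 = 10166.

10166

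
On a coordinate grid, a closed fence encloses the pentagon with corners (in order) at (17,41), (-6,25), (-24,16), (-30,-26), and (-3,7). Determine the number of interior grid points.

865

The shoelace formula gives twice the area as |[17·25 − (-6)·41] + [(-6)·16 − (-24)·25] + [(-24)·(-26) − (-30)·16] + [(-30)·7 − (-3)·(-26)] + [(-3)·41 − 17·7]| = 1749, so the area is 874.5.
Summing gcd(|Δx|,|Δy|) over the edges gives the boundary count: gcd(23,16) + gcd(18,9) + gcd(6,42) + gcd(27,33) + gcd(20,34) = 1+9+6+3+2 = 21.
By Pick's theorem A = I + B/2 − 1, so I = 874.5 − 21/2 + 1 = 865.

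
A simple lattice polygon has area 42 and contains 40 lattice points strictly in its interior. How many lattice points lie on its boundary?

Pick's theorem gives A = I + B/2 − 1, so B = 2(A − I + 1) = 2(42 − 40 + 1) = 6.

6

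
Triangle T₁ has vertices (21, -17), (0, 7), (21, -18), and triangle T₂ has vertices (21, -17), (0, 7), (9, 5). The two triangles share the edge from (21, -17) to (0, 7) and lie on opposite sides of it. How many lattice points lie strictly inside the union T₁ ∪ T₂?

96

The union is the simple quadrilateral with vertices (21, -17), (21, -18), (0, 7), (9, 5) in order.
The shoelace formula gives twice the area as |(21·(-18) − 21·(-17)) + (21·7 − 0·(-18)) + (0·5 − 9·7) + (9·(-17) − 21·5)| = 195, so the area is 195/2.
Summing gcd(|Δx|,|Δy|) over the edges gives the boundary count: gcd(0,1) + gcd(21,25) + gcd(9,2) + gcd(12,22) = 1+1+1+2 = 5.
By Pick's theorem I = A − B/2 + 1 = 195/2 − 5/2 + 1 = 96.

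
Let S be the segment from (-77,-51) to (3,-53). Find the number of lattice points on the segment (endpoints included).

3

The number of lattice points on a segment between lattice points is gcd(|Δx|,|Δy|) + 1 = gcd(80,2) + 1 = 2 + 1 = 3.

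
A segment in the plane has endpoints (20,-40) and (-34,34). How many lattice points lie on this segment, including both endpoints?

The number of lattice points on a segment between lattice points is gcd(|Δx|,|Δy|) + 1 = gcd(54,74) + 1 = 2 + 1 = 3.

3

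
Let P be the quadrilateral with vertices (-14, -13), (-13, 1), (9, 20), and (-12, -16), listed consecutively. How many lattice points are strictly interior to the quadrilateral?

210

The shoelace formula gives twice the area as |[(-14)·1 − (-13)·(-13)] + [(-13)·20 − 9·1] + [9·(-16) − (-12)·20] + [(-12)·(-13) − (-14)·(-16)]| = 424, so the area is 212.
Along each edge there are gcd(|Δx|,|Δy|)+1 lattice points, so counting each shared vertex once the boundary has gcd(1,14) + gcd(22,19) + gcd(21,36) + gcd(2,3) = 1+1+3+1 = 6.
By Pick's theorem A = I + B/2 − 1, so I = 212 − 6/2 + 1 = 210.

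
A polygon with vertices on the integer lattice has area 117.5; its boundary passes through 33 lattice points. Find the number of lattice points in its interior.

Pick's theorem A = I + B/2 − 1 rearranges to I = A − B/2 + 1 = 117.5 − 33/2 + 1 = 102.

102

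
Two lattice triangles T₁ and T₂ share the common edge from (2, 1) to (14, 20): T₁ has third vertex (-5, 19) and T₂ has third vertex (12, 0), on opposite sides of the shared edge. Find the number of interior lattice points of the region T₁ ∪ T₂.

274

The union is the simple quadrilateral with vertices (2, 1), (-5, 19), (14, 20), (12, 0) in order.
Using the shoelace formula, 2A = |[2·19 − (-5)·1] + [(-5)·20 − 14·19] + [14·0 − 12·20] + [12·1 − 2·0]| = 551, so the area is 275.5.
The number of boundary lattice points is Σ gcd(|Δx|,|Δy|) = gcd(7,18) + gcd(19,1) + gcd(2,20) + gcd(10,1) = 1+1+2+1 = 5.
By Pick's theorem I = A − B/2 + 1 = 275.5 − 5/2 + 1 = 274.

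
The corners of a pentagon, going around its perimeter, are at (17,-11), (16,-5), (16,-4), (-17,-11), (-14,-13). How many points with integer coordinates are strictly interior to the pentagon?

Using the shoelace formula, 2A = |[17·(-5) − 16·(-11)] + [16·(-4) − 16·(-5)] + [16·(-11) − (-17)·(-4)] + [(-17)·(-13) − (-14)·(-11)] + [(-14)·(-11) − 17·(-13)]| = 305, so the area is 152.5.
Along each edge there are gcd(|Δx|,|Δy|)+1 lattice points, so counting each shared vertex once the boundary has gcd(1,6) + gcd(0,1) + gcd(33,7) + gcd(3,2) + gcd(31,2) = 1+1+1+1+1 = 5.
Pick's theorem gives I = A − B/2 + 1 = 152.5 − 5/2 + 1 = 151.

151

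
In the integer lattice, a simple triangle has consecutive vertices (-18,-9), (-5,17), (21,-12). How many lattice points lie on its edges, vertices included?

17

Summing gcd(|Δx|,|Δy|) over the edges gives the boundary count: gcd(13,26) + gcd(26,29) + gcd(39,3) = 13+1+3 = 17.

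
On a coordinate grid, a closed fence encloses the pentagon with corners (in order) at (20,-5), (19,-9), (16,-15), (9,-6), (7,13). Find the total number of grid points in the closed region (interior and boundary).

By the shoelace formula, twice the signed area is |[20·(-9) − 19·(-5)] + [19·(-15) − 16·(-9)] + [16·(-6) − 9·(-15)] + [9·13 − 7·(-6)] + [7·(-5) − 20·13]| = 323, so the area is 161.5.
The number of boundary lattice points is Σ gcd(|Δx|,|Δy|) = gcd(1,4) + gcd(3,6) + gcd(7,9) + gcd(2,19) + gcd(13,18) = 1+3+1+1+1 = 7.
Pick's theorem gives I = A − B/2 + 1 = 161.5 − 7/2 + 1 = 159, so the closed region contains I + B = 159 + 7 = 166 lattice points.

166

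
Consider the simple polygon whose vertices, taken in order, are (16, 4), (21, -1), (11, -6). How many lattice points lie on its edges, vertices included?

The number of boundary lattice points is Σ gcd(|Δx|,|Δy|) = gcd(5,5) + gcd(10,5) + gcd(5,10) = 5+5+5 = 15.

15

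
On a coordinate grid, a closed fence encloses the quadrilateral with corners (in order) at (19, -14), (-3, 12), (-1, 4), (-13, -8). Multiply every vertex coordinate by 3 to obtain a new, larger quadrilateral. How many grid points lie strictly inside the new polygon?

Using the shoelace formula, 2A = |(19·12 − (-3)·(-14)) + ((-3)·4 − (-1)·12) + ((-1)·(-8) − (-13)·4) + ((-13)·(-14) − 19·(-8))| = 580, so the area is 290.
Summing gcd(|Δx|,|Δy|) over the edges gives the boundary count: gcd(22,26) + gcd(2,8) + gcd(12,12) + gcd(32,6) = 2+2+12+2 = 18.
Scaling by 3 multiplies the area by 3² = 9 (so the new area is 2610) and multiplies the boundary lattice-point count by 3, giving 54.
By Pick's theorem, the interior count of the dilated polygon is 2610 − 54/2 + 1 = 2584.

2584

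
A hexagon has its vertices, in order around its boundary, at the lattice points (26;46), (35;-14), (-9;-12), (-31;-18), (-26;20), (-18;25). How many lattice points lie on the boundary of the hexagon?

The number of boundary lattice points is Σ gcd(|Δx|,|Δy|) = gcd(9,60) + gcd(44,2) + gcd(22,6) + gcd(5,38) + gcd(8,5) + gcd(44,21) = 3+2+2+1+1+1 = 10.

10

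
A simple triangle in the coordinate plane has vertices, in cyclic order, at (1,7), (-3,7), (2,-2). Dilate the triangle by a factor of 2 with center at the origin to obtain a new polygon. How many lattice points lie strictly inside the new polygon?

The shoelace formula gives twice the area as |[1·7 − (-3)·7] + [(-3)·(-2) − 2·7] + [2·7 − 1·(-2)]| = 36, so the area is 18.
Along each edge there are gcd(|Δx|,|Δy|)+1 lattice points, so counting each shared vertex once the boundary has gcd(4,0) + gcd(5,9) + gcd(1,9) = 4+1+1 = 6.
Scaling by 2 multiplies the area by 2² = 4 (so the new area is 72) and multiplies the boundary lattice-point count by 2, giving 12.
By Pick's theorem, the interior count of the dilated polygon is 72 − 12/2 + 1 = 67.

67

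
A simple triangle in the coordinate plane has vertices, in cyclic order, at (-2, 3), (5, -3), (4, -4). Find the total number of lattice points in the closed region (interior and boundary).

Using the shoelace formula, 2A = |((-2)·(-3) − 5·3) + (5·(-4) − 4·(-3)) + (4·3 − (-2)·(-4))| = 13, so the area is 6.5.
Along each edge there are gcd(|Δx|,|Δy|)+1 lattice points, so counting each shared vertex once the boundary has gcd(7,6) + gcd(1,1) + gcd(6,7) = 1+1+1 = 3.
Pick's theorem gives I = A − B/2 + 1 = 6.5 − 3/2 + 1 = 6, so the closed region contains I + B = 6 + 3 = 9 lattice points.

9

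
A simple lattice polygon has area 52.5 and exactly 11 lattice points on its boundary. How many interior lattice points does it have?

Pick's theorem A = I + B/2 − 1 rearranges to I = A − B/2 + 1 = 52.5 − 11/2 + 1 = 48.

48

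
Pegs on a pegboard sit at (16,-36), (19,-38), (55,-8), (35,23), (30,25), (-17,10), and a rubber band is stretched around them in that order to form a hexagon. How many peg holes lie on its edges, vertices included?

Summing gcd(|Δx|,|Δy|) over the edges gives the boundary count: gcd(3,2) + gcd(36,30) + gcd(20,31) + gcd(5,2) + gcd(47,15) + gcd(33,46) = 1+6+1+1+1+1 = 11.

11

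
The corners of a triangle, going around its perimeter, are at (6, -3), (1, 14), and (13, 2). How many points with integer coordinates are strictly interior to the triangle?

The shoelace formula gives twice the area as |(6·14 − 1·(-3)) + (1·2 − 13·14) + (13·(-3) − 6·2)| = 144, so the area is 72.
The number of boundary lattice points is Σ gcd(|Δx|,|Δy|) = gcd(5,17) + gcd(12,12) + gcd(7,5) = 1+12+1 = 14.
Pick's theorem gives I = A − B/2 + 1 = 72 − 14/2 + 1 = 66.

66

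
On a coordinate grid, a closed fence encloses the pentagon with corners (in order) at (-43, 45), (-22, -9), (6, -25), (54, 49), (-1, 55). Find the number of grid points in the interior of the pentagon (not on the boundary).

By the shoelace formula, twice the signed area is |((-43)·(-9) − (-22)·45) + ((-22)·(-25) − 6·(-9)) + (6·49 − 54·(-25)) + (54·55 − (-1)·49) + ((-1)·45 − (-43)·55)| = 8964, so the area is 4482.
The number of boundary lattice points is Σ gcd(|Δx|,|Δy|) = gcd(21,54) + gcd(28,16) + gcd(48,74) + gcd(55,6) + gcd(42,10) = 3+4+2+1+2 = 12.
Pick's theorem gives I = A − B/2 + 1 = 4482 − 12/2 + 1 = 4477.

4477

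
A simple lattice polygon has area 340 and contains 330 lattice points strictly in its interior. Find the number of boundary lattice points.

Pick's theorem gives A = I + B/2 − 1, so B = 2(A − I + 1) = 2(340 − 330 + 1) = 22.

22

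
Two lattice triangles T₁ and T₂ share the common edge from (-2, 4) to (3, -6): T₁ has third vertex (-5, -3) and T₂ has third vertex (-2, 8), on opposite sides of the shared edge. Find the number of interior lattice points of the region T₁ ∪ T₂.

40

The union is the simple quadrilateral with vertices (-2, 4), (-5, -3), (3, -6), (-2, 8) in order.
Using the shoelace formula, 2A = |[(-2)·(-3) − (-5)·4] + [(-5)·(-6) − 3·(-3)] + [3·8 − (-2)·(-6)] + [(-2)·4 − (-2)·8]| = 85, so the area is 85/2.
Summing gcd(|Δx|,|Δy|) over the edges gives the boundary count: gcd(3,7) + gcd(8,3) + gcd(5,14) + gcd(0,4) = 1+1+1+4 = 7.
By Pick's theorem I = A − B/2 + 1 = 85/2 − 7/2 + 1 = 40.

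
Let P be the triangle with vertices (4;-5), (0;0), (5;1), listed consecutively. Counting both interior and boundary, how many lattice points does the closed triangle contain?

17

The shoelace formula gives twice the area as |(4·0 − 0·(-5)) + (0·1 − 5·0) + (5·(-5) − 4·1)| = 29, so the area is 14.5.
The number of boundary lattice points is Σ gcd(|Δx|,|Δy|) = gcd(4,5) + gcd(5,1) + gcd(1,6) = 1+1+1 = 3.
Pick's theorem gives I = A − B/2 + 1 = 14.5 − 3/2 + 1 = 14, so the closed region contains I + B = 14 + 3 = 17 lattice points.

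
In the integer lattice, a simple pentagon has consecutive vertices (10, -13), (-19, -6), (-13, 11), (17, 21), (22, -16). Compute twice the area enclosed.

Using the shoelace formula, 2A = |[10·(-6) − (-19)·(-13)] + [(-19)·11 − (-13)·(-6)] + [(-13)·21 − 17·11] + [17·(-16) − 22·21] + [22·(-13) − 10·(-16)]| = 1914, so the area is 957.

1914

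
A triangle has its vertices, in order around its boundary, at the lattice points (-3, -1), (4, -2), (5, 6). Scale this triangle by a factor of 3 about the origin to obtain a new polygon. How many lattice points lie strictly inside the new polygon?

253

Using the shoelace formula, 2A = |[(-3)·(-2) − 4·(-1)] + [4·6 − 5·(-2)] + [5·(-1) − (-3)·6]| = 57, so the area is 57/2.
Along each edge there are gcd(|Δx|,|Δy|)+1 lattice points, so counting each shared vertex once the boundary has gcd(7,1) + gcd(1,8) + gcd(8,7) = 1+1+1 = 3.
Scaling by 3 multiplies the area by 3² = 9 (so the new area is 256.5) and multiplies the boundary lattice-point count by 3, giving 9.
By Pick's theorem, the interior count of the dilated polygon is 256.5 − 9/2 + 1 = 253.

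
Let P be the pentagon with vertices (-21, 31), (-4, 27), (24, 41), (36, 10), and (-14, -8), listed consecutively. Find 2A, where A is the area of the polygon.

3241

Using the shoelace formula, 2A = |[(-21)·27 − (-4)·31] + [(-4)·41 − 24·27] + [24·10 − 36·41] + [36·(-8) − (-14)·10] + [(-14)·31 − (-21)·(-8)]| = 3241, so the area is 3241/2.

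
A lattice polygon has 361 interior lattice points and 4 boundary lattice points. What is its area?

362

By Pick's theorem, A = I + B/2 − 1 = 361 + 4/2 − 1 = 362.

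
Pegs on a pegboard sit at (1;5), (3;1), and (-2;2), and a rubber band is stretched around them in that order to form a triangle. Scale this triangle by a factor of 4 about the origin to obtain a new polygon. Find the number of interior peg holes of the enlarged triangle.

133

The shoelace formula gives twice the area as |[1·1 − 3·5] + [3·2 − (-2)·1] + [(-2)·5 − 1·2]| = 18, so the area is 9.
The number of boundary lattice points is Σ gcd(|Δx|,|Δy|) = gcd(2,4) + gcd(5,1) + gcd(3,3) = 2+1+3 = 6.
Scaling by 4 multiplies the area by 4² = 16 (so the new area is 144) and multiplies the boundary lattice-point count by 4, giving 24.
By Pick's theorem, the interior count of the dilated polygon is 144 − 24/2 + 1 = 133.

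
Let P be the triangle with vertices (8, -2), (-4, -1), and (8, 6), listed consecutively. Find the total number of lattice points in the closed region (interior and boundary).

54

By the shoelace formula, twice the signed area is |[8·(-1) − (-4)·(-2)] + [(-4)·6 − 8·(-1)] + [8·(-2) − 8·6]| = 96, so the area is 48.
Summing gcd(|Δx|,|Δy|) over the edges gives the boundary count: gcd(12,1) + gcd(12,7) + gcd(0,8) = 1+1+8 = 10.
Pick's theorem gives I = A − B/2 + 1 = 48 − 10/2 + 1 = 44, so the closed region contains I + B = 44 + 10 = 54 lattice points.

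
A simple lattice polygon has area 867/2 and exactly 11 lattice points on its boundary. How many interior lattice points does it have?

429

Pick's theorem A = I + B/2 − 1 rearranges to I = A − B/2 + 1 = 867/2 − 11/2 + 1 = 429.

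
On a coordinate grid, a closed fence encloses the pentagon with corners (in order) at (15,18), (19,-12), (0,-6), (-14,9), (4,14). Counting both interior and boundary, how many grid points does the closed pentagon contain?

The shoelace formula gives twice the area as |(15·(-12) − 19·18) + (19·(-6) − 0·(-12)) + (0·9 − (-14)·(-6)) + ((-14)·14 − 4·9) + (4·18 − 15·14)| = 1090, so the area is 545.
Summing gcd(|Δx|,|Δy|) over the edges gives the boundary count: gcd(4,30) + gcd(19,6) + gcd(14,15) + gcd(18,5) + gcd(11,4) = 2+1+1+1+1 = 6.
Pick's theorem gives I = A − B/2 + 1 = 545 − 6/2 + 1 = 543, so the closed region contains I + B = 543 + 6 = 549 lattice points.

549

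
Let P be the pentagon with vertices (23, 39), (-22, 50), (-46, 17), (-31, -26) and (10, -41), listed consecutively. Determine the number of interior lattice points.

4258

The shoelace formula gives twice the area as |[23·50 − (-22)·39] + [(-22)·17 − (-46)·50] + [(-46)·(-26) − (-31)·17] + [(-31)·(-41) − 10·(-26)] + [10·39 − 23·(-41)]| = 8521, so the area is 8521/2.
Along each edge there are gcd(|Δx|,|Δy|)+1 lattice points, so counting each shared vertex once the boundary has gcd(45,11) + gcd(24,33) + gcd(15,43) + gcd(41,15) + gcd(13,80) = 1+3+1+1+1 = 7.
By Pick's theorem A = I + B/2 − 1, so I = 8521/2 − 7/2 + 1 = 4258.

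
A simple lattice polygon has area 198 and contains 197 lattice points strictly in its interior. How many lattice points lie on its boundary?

4

Pick's theorem gives A = I + B/2 − 1, so B = 2(A − I + 1) = 2(198 − 197 + 1) = 4.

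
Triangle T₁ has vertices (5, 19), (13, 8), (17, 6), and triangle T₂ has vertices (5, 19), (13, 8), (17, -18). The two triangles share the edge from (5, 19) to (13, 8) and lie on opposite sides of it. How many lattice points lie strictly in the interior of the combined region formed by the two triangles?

The union is the simple quadrilateral with vertices (5, 19), (17, 6), (13, 8), (17, -18) in order.
The shoelace formula gives twice the area as |(5·6 − 17·19) + (17·8 − 13·6) + (13·(-18) − 17·8) + (17·19 − 5·(-18))| = 192, so the area is 96.
The number of boundary lattice points is Σ gcd(|Δx|,|Δy|) = gcd(12,13) + gcd(4,2) + gcd(4,26) + gcd(12,37) = 1+2+2+1 = 6.
By Pick's theorem I = A − B/2 + 1 = 96 − 6/2 + 1 = 94.

94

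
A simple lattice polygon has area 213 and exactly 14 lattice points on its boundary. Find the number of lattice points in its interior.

207

From Pick's theorem, I = A − B/2 + 1 = 213 − 14/2 + 1 = 207.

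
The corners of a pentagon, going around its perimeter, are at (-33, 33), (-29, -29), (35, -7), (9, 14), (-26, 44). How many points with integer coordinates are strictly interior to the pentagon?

The shoelace formula gives twice the area as |((-33)·(-29) − (-29)·33) + ((-29)·(-7) − 35·(-29)) + (35·14 − 9·(-7)) + (9·44 − (-26)·14) + ((-26)·33 − (-33)·44)| = 5039, so the area is 5039/2.
Along each edge there are gcd(|Δx|,|Δy|)+1 lattice points, so counting each shared vertex once the boundary has gcd(4,62) + gcd(64,22) + gcd(26,21) + gcd(35,30) + gcd(7,11) = 2+2+1+5+1 = 11.
By Pick's theorem A = I + B/2 − 1, so I = 5039/2 − 11/2 + 1 = 2515.

2515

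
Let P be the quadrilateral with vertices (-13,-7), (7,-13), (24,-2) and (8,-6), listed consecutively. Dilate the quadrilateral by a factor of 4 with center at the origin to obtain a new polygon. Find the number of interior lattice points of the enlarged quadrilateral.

2017

Using the shoelace formula, 2A = |[(-13)·(-13) − 7·(-7)] + [7·(-2) − 24·(-13)] + [24·(-6) − 8·(-2)] + [8·(-7) − (-13)·(-6)]| = 254, so the area is 127.
Along each edge there are gcd(|Δx|,|Δy|)+1 lattice points, so counting each shared vertex once the boundary has gcd(20,6) + gcd(17,11) + gcd(16,4) + gcd(21,1) = 2+1+4+1 = 8.
Scaling by 4 multiplies the area by 4² = 16 (so the new area is 2032) and multiplies the boundary lattice-point count by 4, giving 32.
By Pick's theorem, the interior count of the dilated polygon is 2032 − 32/2 + 1 = 2017.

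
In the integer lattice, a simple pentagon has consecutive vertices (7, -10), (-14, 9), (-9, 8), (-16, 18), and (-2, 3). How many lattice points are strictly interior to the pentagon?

The shoelace formula gives twice the area as |[7·9 − (-14)·(-10)] + [(-14)·8 − (-9)·9] + [(-9)·18 − (-16)·8] + [(-16)·3 − (-2)·18] + [(-2)·(-10) − 7·3]| = 155, so the area is 77.5.
Along each edge there are gcd(|Δx|,|Δy|)+1 lattice points, so counting each shared vertex once the boundary has gcd(21,19) + gcd(5,1) + gcd(7,10) + gcd(14,15) + gcd(9,13) = 1+1+1+1+1 = 5.
By Pick's theorem A = I + B/2 − 1, so I = 77.5 − 5/2 + 1 = 76.

76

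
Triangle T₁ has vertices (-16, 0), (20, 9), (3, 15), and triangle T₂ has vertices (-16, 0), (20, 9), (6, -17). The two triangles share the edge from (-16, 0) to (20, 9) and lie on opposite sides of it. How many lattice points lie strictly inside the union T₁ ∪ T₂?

The union is the simple quadrilateral with vertices (-16, 0), (3, 15), (20, 9), (6, -17) in order.
Using the shoelace formula, 2A = |((-16)·15 − 3·0) + (3·9 − 20·15) + (20·(-17) − 6·9) + (6·0 − (-16)·(-17))| = 1179, so the area is 589.5.
The number of boundary lattice points is Σ gcd(|Δx|,|Δy|) = gcd(19,15) + gcd(17,6) + gcd(14,26) + gcd(22,17) = 1+1+2+1 = 5.
By Pick's theorem I = A − B/2 + 1 = 589.5 − 5/2 + 1 = 588.

588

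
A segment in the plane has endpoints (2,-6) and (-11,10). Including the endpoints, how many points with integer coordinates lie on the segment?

2

The number of lattice points on a segment between lattice points is gcd(|Δx|,|Δy|) + 1 = gcd(13,16) + 1 = 1 + 1 = 2.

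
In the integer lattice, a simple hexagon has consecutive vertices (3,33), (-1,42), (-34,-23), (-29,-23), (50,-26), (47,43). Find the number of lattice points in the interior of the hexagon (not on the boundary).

4206

By the shoelace formula, twice the signed area is |(3·42 − (-1)·33) + ((-1)·(-23) − (-34)·42) + ((-34)·(-23) − (-29)·(-23)) + ((-29)·(-26) − 50·(-23)) + (50·43 − 47·(-26)) + (47·33 − 3·43)| = 8423, so the area is 8423/2.
The number of boundary lattice points is Σ gcd(|Δx|,|Δy|) = gcd(4,9) + gcd(33,65) + gcd(5,0) + gcd(79,3) + gcd(3,69) + gcd(44,10) = 1+1+5+1+3+2 = 13.
By Pick's theorem A = I + B/2 − 1, so I = 8423/2 − 13/2 + 1 = 4206.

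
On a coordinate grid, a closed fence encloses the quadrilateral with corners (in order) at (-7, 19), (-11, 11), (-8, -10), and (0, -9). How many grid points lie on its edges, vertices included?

15

The number of boundary lattice points is Σ gcd(|Δx|,|Δy|) = gcd(4,8) + gcd(3,21) + gcd(8,1) + gcd(7,28) = 4+3+1+7 = 15.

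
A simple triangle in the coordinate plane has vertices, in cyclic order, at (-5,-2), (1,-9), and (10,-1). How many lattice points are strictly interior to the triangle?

Using the shoelace formula, 2A = |[(-5)·(-9) − 1·(-2)] + [1·(-1) − 10·(-9)] + [10·(-2) − (-5)·(-1)]| = 111, so the area is 55.5.
The number of boundary lattice points is Σ gcd(|Δx|,|Δy|) = gcd(6,7) + gcd(9,8) + gcd(15,1) = 1+1+1 = 3.
By Pick's theorem A = I + B/2 − 1, so I = 55.5 − 3/2 + 1 = 55.

55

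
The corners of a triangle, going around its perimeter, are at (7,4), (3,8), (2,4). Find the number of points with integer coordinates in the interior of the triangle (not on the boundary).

The shoelace formula gives twice the area as |[7·8 − 3·4] + [3·4 − 2·8] + [2·4 − 7·4]| = 20, so the area is 10.
The number of boundary lattice points is Σ gcd(|Δx|,|Δy|) = gcd(4,4) + gcd(1,4) + gcd(5,0) = 4+1+5 = 10.
Pick's theorem gives I = A − B/2 + 1 = 10 − 10/2 + 1 = 6.

6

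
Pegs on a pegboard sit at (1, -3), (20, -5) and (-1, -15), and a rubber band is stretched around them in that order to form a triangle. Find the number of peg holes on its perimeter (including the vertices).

4

Summing gcd(|Δx|,|Δy|) over the edges gives the boundary count: gcd(19,2) + gcd(21,10) + gcd(2,12) = 1+1+2 = 4.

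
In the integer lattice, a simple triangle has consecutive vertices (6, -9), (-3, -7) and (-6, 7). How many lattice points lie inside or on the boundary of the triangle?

By the shoelace formula, twice the signed area is |[6·(-7) − (-3)·(-9)] + [(-3)·7 − (-6)·(-7)] + [(-6)·(-9) − 6·7]| = 120, so the area is 60.
Along each edge there are gcd(|Δx|,|Δy|)+1 lattice points, so counting each shared vertex once the boundary has gcd(9,2) + gcd(3,14) + gcd(12,16) = 1+1+4 = 6.
Pick's theorem gives I = A − B/2 + 1 = 60 − 6/2 + 1 = 58, so the closed region contains I + B = 58 + 6 = 64 lattice points.

64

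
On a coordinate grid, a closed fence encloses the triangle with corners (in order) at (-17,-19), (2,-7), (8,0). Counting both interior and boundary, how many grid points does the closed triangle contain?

33

By the shoelace formula, twice the signed area is |[(-17)·(-7) − 2·(-19)] + [2·0 − 8·(-7)] + [8·(-19) − (-17)·0]| = 61, so the area is 61/2.
Summing gcd(|Δx|,|Δy|) over the edges gives the boundary count: gcd(19,12) + gcd(6,7) + gcd(25,19) = 1+1+1 = 3.
Pick's theorem gives I = A − B/2 + 1 = 61/2 − 3/2 + 1 = 30, so the closed region contains I + B = 30 + 3 = 33 lattice points.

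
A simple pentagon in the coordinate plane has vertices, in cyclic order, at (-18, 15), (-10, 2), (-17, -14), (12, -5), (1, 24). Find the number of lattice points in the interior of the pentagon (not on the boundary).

639

By the shoelace formula, twice the signed area is |((-18)·2 − (-10)·15) + ((-10)·(-14) − (-17)·2) + ((-17)·(-5) − 12·(-14)) + (12·24 − 1·(-5)) + (1·15 − (-18)·24)| = 1281, so the area is 640.5.
The number of boundary lattice points is Σ gcd(|Δx|,|Δy|) = gcd(8,13) + gcd(7,16) + gcd(29,9) + gcd(11,29) + gcd(19,9) = 1+1+1+1+1 = 5.
By Pick's theorem A = I + B/2 − 1, so I = 640.5 − 5/2 + 1 = 639.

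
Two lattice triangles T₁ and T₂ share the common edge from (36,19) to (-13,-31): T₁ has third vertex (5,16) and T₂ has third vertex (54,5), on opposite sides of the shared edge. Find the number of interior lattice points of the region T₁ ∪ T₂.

1493

The union is the simple quadrilateral with vertices (36,19), (5,16), (-13,-31), (54,5) in order.
The shoelace formula gives twice the area as |(36·16 − 5·19) + (5·(-31) − (-13)·16) + ((-13)·5 − 54·(-31)) + (54·19 − 36·5)| = 2989, so the area is 1494.5.
Along each edge there are gcd(|Δx|,|Δy|)+1 lattice points, so counting each shared vertex once the boundary has gcd(31,3) + gcd(18,47) + gcd(67,36) + gcd(18,14) = 1+1+1+2 = 5.
By Pick's theorem I = A − B/2 + 1 = 1494.5 − 5/2 + 1 = 1493.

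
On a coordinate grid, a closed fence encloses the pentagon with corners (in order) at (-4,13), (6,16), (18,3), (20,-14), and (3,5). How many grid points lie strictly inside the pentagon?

The shoelace formula gives twice the area as |((-4)·16 − 6·13) + (6·3 − 18·16) + (18·(-14) − 20·3) + (20·5 − 3·(-14)) + (3·13 − (-4)·5)| = 523, so the area is 261.5.
Summing gcd(|Δx|,|Δy|) over the edges gives the boundary count: gcd(10,3) + gcd(12,13) + gcd(2,17) + gcd(17,19) + gcd(7,8) = 1+1+1+1+1 = 5.
By Pick's theorem A = I + B/2 − 1, so I = 261.5 − 5/2 + 1 = 260.

260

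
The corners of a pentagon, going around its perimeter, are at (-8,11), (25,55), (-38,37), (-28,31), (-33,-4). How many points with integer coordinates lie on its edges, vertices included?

32

Summing gcd(|Δx|,|Δy|) over the edges gives the boundary count: gcd(33,44) + gcd(63,18) + gcd(10,6) + gcd(5,35) + gcd(25,15) = 11+9+2+5+5 = 32.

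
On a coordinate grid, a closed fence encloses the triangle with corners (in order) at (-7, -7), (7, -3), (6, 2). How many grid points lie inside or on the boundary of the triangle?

The shoelace formula gives twice the area as |[(-7)·(-3) − 7·(-7)] + [7·2 − 6·(-3)] + [6·(-7) − (-7)·2]| = 74, so the area is 37.
Along each edge there are gcd(|Δx|,|Δy|)+1 lattice points, so counting each shared vertex once the boundary has gcd(14,4) + gcd(1,5) + gcd(13,9) = 2+1+1 = 4.
Pick's theorem gives I = A − B/2 + 1 = 37 − 4/2 + 1 = 36, so the closed region contains I + B = 36 + 4 = 40 lattice points.

40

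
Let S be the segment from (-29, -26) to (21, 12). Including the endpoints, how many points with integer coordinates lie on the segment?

3

The number of lattice points on a segment between lattice points is gcd(|Δx|,|Δy|) + 1 = gcd(50,38) + 1 = 2 + 1 = 3.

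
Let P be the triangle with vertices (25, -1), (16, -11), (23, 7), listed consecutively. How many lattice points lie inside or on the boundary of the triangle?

The shoelace formula gives twice the area as |(25·(-11) − 16·(-1)) + (16·7 − 23·(-11)) + (23·(-1) − 25·7)| = 92, so the area is 46.
The number of boundary lattice points is Σ gcd(|Δx|,|Δy|) = gcd(9,10) + gcd(7,18) + gcd(2,8) = 1+1+2 = 4.
Pick's theorem gives I = A − B/2 + 1 = 46 − 4/2 + 1 = 45, so the closed region contains I + B = 45 + 4 = 49 lattice points.

49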